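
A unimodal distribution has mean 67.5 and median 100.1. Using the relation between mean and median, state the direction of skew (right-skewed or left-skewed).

mean − median = 67.5 − 100.1 = -32.6
mean < median ⇒ the longer tail is on the left ⇒ left-skewed (negatively skewed).

left-skewed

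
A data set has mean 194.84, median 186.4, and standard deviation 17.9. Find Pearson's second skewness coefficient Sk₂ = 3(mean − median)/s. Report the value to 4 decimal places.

1.4145

Sk₂ = 3(194.84 − 186.4) / 17.9 = 3 × 8.4400 / 17.9
    = 25.3200 / 17.9 ≈ 1.4145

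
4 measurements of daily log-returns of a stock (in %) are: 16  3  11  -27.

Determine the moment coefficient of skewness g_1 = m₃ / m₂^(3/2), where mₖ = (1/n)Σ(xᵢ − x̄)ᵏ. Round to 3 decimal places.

x̄ = (16 + 3 + 11 - 27) / 4 = 0.7500
deviations (xᵢ − x̄): 15.2500, 2.2500, 10.2500, -27.7500
Σ(xᵢ − x̄)² = 1112.7500 ⇒ m₂ = 1112.7500/4 = 278.18750
Σ(xᵢ − x̄)³ = -16734.3750 ⇒ m₃ = -16734.3750/4 = -4183.59375
m₂^(3/2) = 278.18750^(1.5) = 4639.87646
g_1 = m₃ / m₂^(3/2) = -4183.59375 / 4639.87646 ≈ -0.902

-0.902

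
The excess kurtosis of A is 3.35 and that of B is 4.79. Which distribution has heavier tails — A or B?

Higher excess kurtosis ⇒ heavier tails relative to the normal distribution.
3.35 vs 4.79: the larger is 4.79, so B has heavier tails.

B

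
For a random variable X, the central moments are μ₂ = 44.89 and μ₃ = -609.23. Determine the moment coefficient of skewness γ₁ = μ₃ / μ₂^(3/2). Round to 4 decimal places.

-2.0256

σ = √μ₂ = √44.89 = 6.70000
σ³ = μ₂^(3/2) = 300.76300
γ₁ = μ₃/σ³ = -609.23 / 300.76300 ≈ -2.0256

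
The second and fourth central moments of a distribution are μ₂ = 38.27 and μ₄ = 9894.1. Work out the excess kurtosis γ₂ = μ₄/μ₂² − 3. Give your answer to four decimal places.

3.7555

μ₂² = 38.27² = 1464.59290
μ₄/μ₂² = 9894.1 / 1464.59290 = 6.75553
γ₂ = 6.75553 − 3 ≈ 3.7555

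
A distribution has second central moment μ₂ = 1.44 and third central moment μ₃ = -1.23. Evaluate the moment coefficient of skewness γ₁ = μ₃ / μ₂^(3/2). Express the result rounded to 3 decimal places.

-0.712

σ = √μ₂ = √1.44 = 1.20000
σ³ = μ₂^(3/2) = 1.72800
γ₁ = μ₃/σ³ = -1.23 / 1.72800 ≈ -0.712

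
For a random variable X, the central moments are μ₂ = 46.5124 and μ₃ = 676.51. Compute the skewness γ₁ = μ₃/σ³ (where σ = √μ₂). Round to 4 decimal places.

σ = √μ₂ = √46.5124 = 6.82000
σ³ = μ₂^(3/2) = 317.21457
γ₁ = μ₃/σ³ = 676.51 / 317.21457 ≈ 2.1327

2.1327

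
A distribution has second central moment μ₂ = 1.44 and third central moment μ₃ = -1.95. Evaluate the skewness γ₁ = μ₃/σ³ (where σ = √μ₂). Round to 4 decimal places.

σ = √μ₂ = √1.44 = 1.20000
σ³ = μ₂^(3/2) = 1.72800
γ₁ = μ₃/σ³ = -1.95 / 1.72800 ≈ -1.1285

-1.1285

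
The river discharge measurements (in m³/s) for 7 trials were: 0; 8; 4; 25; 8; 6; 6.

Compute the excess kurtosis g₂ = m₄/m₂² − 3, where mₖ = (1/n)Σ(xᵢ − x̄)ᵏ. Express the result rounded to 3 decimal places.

x̄ = 8.1429
Σ(xᵢ − x̄)² = 376.8571 ⇒ m₂ = 53.83673
Σ(xᵢ − x̄)⁴ = 85482.0117 ⇒ m₄ = 12211.71595
m₂² = 2898.39400
g₂ = m₄/m₂² − 3 = 4.21327 − 3 ≈ 1.213

1.213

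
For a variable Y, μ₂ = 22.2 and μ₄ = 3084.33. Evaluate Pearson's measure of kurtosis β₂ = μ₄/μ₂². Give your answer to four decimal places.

6.2583

μ₂² = 22.2² = 492.84000
μ₄/μ₂² = 3084.33 / 492.84000 = 6.25828
β₂ ≈ 6.2583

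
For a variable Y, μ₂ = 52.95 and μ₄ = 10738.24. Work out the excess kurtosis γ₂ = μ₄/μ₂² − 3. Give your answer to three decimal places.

0.830

μ₂² = 52.95² = 2803.70250
μ₄/μ₂² = 10738.24 / 2803.70250 = 3.83002
γ₂ = 3.83002 − 3 ≈ 0.830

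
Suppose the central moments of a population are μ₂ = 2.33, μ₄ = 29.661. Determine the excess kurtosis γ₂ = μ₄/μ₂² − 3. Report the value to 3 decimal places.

2.464

μ₂² = 2.33² = 5.42890
μ₄/μ₂² = 29.661 / 5.42890 = 5.46354
γ₂ = 5.46354 − 3 ≈ 2.464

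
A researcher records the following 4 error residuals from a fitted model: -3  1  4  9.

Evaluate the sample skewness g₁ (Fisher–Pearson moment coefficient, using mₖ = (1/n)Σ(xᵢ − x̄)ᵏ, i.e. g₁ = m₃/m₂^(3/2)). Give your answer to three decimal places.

0.151

x̄ = (-3 + 1 + 4 + 9) / 4 = 2.7500
deviations (xᵢ − x̄): -5.7500, -1.7500, 1.2500, 6.2500
Σ(xᵢ − x̄)² = 76.7500 ⇒ m₂ = 76.7500/4 = 19.18750
Σ(xᵢ − x̄)³ = 50.6250 ⇒ m₃ = 50.6250/4 = 12.65625
m₂^(3/2) = 19.18750^(1.5) = 84.04804
g₁ = m₃ / m₂^(3/2) = 12.65625 / 84.04804 ≈ 0.151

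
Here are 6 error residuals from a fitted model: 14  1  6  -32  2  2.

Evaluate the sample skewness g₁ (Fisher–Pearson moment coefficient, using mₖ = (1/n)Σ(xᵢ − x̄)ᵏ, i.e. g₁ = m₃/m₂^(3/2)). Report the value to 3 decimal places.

-1.395

x̄ = (14 + 1 + 6 - 32 + 2 + 2) / 6 = -1.1667
deviations (xᵢ − x̄): 15.1667, 2.1667, 7.1667, -30.8333, 3.1667, 3.1667
Σ(xᵢ − x̄)² = 1256.8333 ⇒ m₂ = 1256.8333/6 = 209.47222
Σ(xᵢ − x̄)³ = -25382.5556 ⇒ m₃ = -25382.5556/6 = -4230.42593
m₂^(3/2) = 209.47222^(1.5) = 3031.72399
g₁ = m₃ / m₂^(3/2) = -4230.42593 / 3031.72399 ≈ -1.395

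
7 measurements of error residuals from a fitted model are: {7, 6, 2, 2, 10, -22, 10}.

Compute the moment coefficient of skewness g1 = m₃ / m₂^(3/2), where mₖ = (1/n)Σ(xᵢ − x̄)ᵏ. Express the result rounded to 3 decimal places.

-1.683

x̄ = (7 + 6 + 2 + 2 + 10 - 22 + 10) / 7 = 2.1429
deviations (xᵢ − x̄): 4.8571, 3.8571, -0.1429, -0.1429, 7.8571, -24.1429, 7.8571
Σ(xᵢ − x̄)² = 744.8571 ⇒ m₂ = 744.8571/7 = 106.40816
Σ(xᵢ − x̄)³ = -12930.2449 ⇒ m₃ = -12930.2449/7 = -1847.17784
m₂^(3/2) = 106.40816^(1.5) = 1097.64631
g1 = m₃ / m₂^(3/2) = -1847.17784 / 1097.64631 ≈ -1.683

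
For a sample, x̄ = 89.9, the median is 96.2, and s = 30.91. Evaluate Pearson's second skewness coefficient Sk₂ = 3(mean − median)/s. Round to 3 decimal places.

-0.611

Sk₂ = 3(89.9 − 96.2) / 30.91 = 3 × -6.3000 / 30.91
    = -18.9000 / 30.91 ≈ -0.611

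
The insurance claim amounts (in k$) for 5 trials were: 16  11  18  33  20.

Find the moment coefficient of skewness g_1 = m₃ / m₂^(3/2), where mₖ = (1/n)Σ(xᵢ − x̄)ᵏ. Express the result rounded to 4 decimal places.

x̄ = (16 + 11 + 18 + 33 + 20) / 5 = 19.6000
deviations (xᵢ − x̄): -3.6000, -8.6000, -1.6000, 13.4000, 0.4000
Σ(xᵢ − x̄)² = 269.2000 ⇒ m₂ = 269.2000/5 = 53.84000
Σ(xᵢ − x̄)³ = 1719.3600 ⇒ m₃ = 1719.3600/5 = 343.87200
m₂^(3/2) = 53.84000^(1.5) = 395.05501
g_1 = m₃ / m₂^(3/2) = 343.87200 / 395.05501 ≈ 0.8704

0.8704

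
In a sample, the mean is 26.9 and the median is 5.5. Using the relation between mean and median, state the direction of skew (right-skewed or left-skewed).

mean − median = 26.9 − 5.5 = 21.4
mean > median ⇒ the longer tail is on the right ⇒ right-skewed (positively skewed).

right-skewed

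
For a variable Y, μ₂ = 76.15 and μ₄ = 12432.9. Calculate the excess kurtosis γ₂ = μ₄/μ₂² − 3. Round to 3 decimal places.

-0.856

μ₂² = 76.15² = 5798.82250
μ₄/μ₂² = 12432.9 / 5798.82250 = 2.14404
γ₂ = 2.14404 − 3 ≈ -0.856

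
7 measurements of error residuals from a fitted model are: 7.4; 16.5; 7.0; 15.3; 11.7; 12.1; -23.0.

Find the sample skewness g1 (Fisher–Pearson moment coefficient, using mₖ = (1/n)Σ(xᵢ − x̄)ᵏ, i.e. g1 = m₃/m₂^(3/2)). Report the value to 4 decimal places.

x̄ = (7.4 + 16.5 + 7.0 + 15.3 + 11.7 + 12.1 - 23.0) / 7 = 6.7143
deviations (xᵢ − x̄): 0.6857, 9.7857, 0.2857, 8.5857, 4.9857, 5.3857, -29.7143
Σ(xᵢ − x̄)² = 1106.8286 ⇒ m₂ = 1106.8286/7 = 158.11837
Σ(xᵢ − x̄)³ = -24385.4265 ⇒ m₃ = -24385.4265/7 = -3483.63236
m₂^(3/2) = 158.11837^(1.5) = 1988.26140
g1 = m₃ / m₂^(3/2) = -3483.63236 / 1988.26140 ≈ -1.7521

-1.7521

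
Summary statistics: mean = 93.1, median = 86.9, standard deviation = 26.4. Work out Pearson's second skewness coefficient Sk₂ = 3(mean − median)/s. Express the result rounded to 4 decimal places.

Sk₂ = 3(93.1 − 86.9) / 26.4 = 3 × 6.2000 / 26.4
    = 18.6000 / 26.4 ≈ 0.7045

0.7045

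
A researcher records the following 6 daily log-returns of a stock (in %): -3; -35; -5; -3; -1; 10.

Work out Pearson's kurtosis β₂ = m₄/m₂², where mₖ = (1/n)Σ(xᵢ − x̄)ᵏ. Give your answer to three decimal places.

3.505

x̄ = -6.1667
Σ(xᵢ − x̄)² = 1140.8333 ⇒ m₂ = 190.13889
Σ(xᵢ − x̄)⁴ = 760386.4861 ⇒ m₄ = 126731.08102
m₂² = 36152.79707
β₂ = m₄/m₂² = 126731.08102 / 36152.79707 ≈ 3.505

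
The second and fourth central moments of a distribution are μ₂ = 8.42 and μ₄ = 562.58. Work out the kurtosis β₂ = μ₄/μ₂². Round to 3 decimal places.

7.935

μ₂² = 8.42² = 70.89640
μ₄/μ₂² = 562.58 / 70.89640 = 7.93524
β₂ ≈ 7.935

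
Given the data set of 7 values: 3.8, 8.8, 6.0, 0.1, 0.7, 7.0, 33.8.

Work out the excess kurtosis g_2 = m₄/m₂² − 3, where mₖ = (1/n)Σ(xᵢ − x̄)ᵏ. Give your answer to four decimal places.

x̄ = 8.6000
Σ(xᵢ − x̄)² = 802.1000 ⇒ m₂ = 114.58571
Σ(xᵢ − x̄)⁴ = 412973.9666 ⇒ m₄ = 58996.28094
m₂² = 13129.88592
g_2 = m₄/m₂² − 3 = 4.49328 − 3 ≈ 1.4933

1.4933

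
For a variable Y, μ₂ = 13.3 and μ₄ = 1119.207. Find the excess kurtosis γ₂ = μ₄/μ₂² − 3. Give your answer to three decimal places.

μ₂² = 13.3² = 176.89000
μ₄/μ₂² = 1119.207 / 176.89000 = 6.32714
γ₂ = 6.32714 − 3 ≈ 3.327

3.327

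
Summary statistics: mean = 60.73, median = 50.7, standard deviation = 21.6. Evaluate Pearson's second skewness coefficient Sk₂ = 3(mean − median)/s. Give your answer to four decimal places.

Sk₂ = 3(60.73 − 50.7) / 21.6 = 3 × 10.0300 / 21.6
    = 30.0900 / 21.6 ≈ 1.3931

1.3931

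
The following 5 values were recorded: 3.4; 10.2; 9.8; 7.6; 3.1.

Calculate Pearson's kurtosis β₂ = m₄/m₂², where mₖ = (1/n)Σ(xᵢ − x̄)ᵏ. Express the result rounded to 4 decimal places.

x̄ = 6.8200
Σ(xᵢ − x̄)² = 46.4480 ⇒ m₂ = 9.28960
Σ(xᵢ − x̄)⁴ = 538.0557 ⇒ m₄ = 107.61113
m₂² = 86.29667
β₂ = m₄/m₂² = 107.61113 / 86.29667 ≈ 1.2470

1.2470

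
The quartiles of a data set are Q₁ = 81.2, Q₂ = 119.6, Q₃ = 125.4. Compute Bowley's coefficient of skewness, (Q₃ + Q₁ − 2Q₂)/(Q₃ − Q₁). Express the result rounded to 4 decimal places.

numerator: Q₃ + Q₁ − 2Q₂ = 125.4 + 81.2 − 2×119.6 = -32.6000
denominator: Q₃ − Q₁ = 125.4 − 81.2 = 44.2000
Bowley skewness = -32.6000 / 44.2000 ≈ -0.7376

-0.7376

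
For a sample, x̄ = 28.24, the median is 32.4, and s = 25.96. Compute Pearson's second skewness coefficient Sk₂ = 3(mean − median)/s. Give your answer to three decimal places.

-0.481

Sk₂ = 3(28.24 − 32.4) / 25.96 = 3 × -4.1600 / 25.96
    = -12.4800 / 25.96 ≈ -0.481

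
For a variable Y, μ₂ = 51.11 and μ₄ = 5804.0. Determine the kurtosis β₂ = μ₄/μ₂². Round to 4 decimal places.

μ₂² = 51.11² = 2612.23210
μ₄/μ₂² = 5804.0 / 2612.23210 = 2.22185
β₂ ≈ 2.2219

2.2219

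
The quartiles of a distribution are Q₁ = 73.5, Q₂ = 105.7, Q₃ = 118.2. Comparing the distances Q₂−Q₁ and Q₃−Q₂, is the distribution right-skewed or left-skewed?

left-skewed

Q₂ − Q₁ = 32.2;  Q₃ − Q₂ = 12.5
Q₂ − Q₁ > Q₃ − Q₂ ⇒ the lower half is more spread out ⇒ left-skewed.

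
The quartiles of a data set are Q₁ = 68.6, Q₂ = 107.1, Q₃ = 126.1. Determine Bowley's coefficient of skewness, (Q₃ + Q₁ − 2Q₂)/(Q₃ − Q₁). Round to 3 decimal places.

numerator: Q₃ + Q₁ − 2Q₂ = 126.1 + 68.6 − 2×107.1 = -19.5000
denominator: Q₃ − Q₁ = 126.1 − 68.6 = 57.5000
Bowley skewness = -19.5000 / 57.5000 ≈ -0.339

-0.339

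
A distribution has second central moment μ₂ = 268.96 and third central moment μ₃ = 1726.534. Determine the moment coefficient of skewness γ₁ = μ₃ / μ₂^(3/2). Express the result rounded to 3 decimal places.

0.391

σ = √μ₂ = √268.96 = 16.40000
σ³ = μ₂^(3/2) = 4410.94400
γ₁ = μ₃/σ³ = 1726.534 / 4410.94400 ≈ 0.391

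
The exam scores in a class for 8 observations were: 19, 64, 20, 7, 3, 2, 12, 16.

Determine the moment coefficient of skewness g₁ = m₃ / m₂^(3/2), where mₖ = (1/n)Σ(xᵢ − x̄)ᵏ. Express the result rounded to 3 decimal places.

x̄ = (19 + 64 + 20 + 7 + 3 + 2 + 12 + 16) / 8 = 17.8750
deviations (xᵢ − x̄): 1.1250, 46.1250, 2.1250, -10.8750, -14.8750, -15.8750, -5.8750, -1.8750
Σ(xᵢ − x̄)² = 2762.8750 ⇒ m₂ = 2762.8750/8 = 345.35938
Σ(xᵢ − x̄)³ = 89355.0938 ⇒ m₃ = 89355.0938/8 = 11169.38672
m₂^(3/2) = 345.35938^(1.5) = 6418.10584
g₁ = m₃ / m₂^(3/2) = 11169.38672 / 6418.10584 ≈ 1.740

1.740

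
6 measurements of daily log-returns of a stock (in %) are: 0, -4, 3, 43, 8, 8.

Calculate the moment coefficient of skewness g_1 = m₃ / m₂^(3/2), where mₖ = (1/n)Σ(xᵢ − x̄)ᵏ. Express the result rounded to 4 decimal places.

x̄ = (0 - 4 + 3 + 43 + 8 + 8) / 6 = 9.6667
deviations (xᵢ − x̄): -9.6667, -13.6667, -6.6667, 33.3333, -1.6667, -1.6667
Σ(xᵢ − x̄)² = 1441.3333 ⇒ m₂ = 1441.3333/6 = 240.22222
Σ(xᵢ − x̄)³ = 33275.5556 ⇒ m₃ = 33275.5556/6 = 5545.92593
m₂^(3/2) = 240.22222^(1.5) = 3723.22919
g_1 = m₃ / m₂^(3/2) = 5545.92593 / 3723.22919 ≈ 1.4895

1.4895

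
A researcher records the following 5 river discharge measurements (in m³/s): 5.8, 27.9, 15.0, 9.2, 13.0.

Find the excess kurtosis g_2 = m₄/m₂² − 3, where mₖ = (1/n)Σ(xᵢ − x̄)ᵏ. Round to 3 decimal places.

-0.483

x̄ = 14.1800
Σ(xᵢ − x̄)² = 285.3280 ⇒ m₂ = 57.06560
Σ(xᵢ − x̄)⁴ = 40982.6123 ⇒ m₄ = 8196.52247
m₂² = 3256.48270
g_2 = m₄/m₂² − 3 = 2.51699 − 3 ≈ -0.483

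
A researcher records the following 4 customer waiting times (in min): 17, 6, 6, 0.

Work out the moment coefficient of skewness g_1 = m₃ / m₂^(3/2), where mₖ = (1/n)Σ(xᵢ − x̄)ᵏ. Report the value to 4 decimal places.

0.5855

x̄ = (17 + 6 + 6 + 0) / 4 = 7.2500
deviations (xᵢ − x̄): 9.7500, -1.2500, -1.2500, -7.2500
Σ(xᵢ − x̄)² = 150.7500 ⇒ m₂ = 150.7500/4 = 37.68750
Σ(xᵢ − x̄)³ = 541.8750 ⇒ m₃ = 541.8750/4 = 135.46875
m₂^(3/2) = 37.68750^(1.5) = 231.36411
g_1 = m₃ / m₂^(3/2) = 135.46875 / 231.36411 ≈ 0.5855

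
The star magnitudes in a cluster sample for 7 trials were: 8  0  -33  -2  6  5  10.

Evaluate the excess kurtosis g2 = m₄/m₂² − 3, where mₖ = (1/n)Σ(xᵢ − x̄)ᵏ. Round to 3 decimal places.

x̄ = -0.8571
Σ(xᵢ − x̄)² = 1312.8571 ⇒ m₂ = 187.55102
Σ(xᵢ − x̄)⁴ = 1090865.7668 ⇒ m₄ = 155837.96668
m₂² = 35175.38526
g2 = m₄/m₂² − 3 = 4.43031 − 3 ≈ 1.430

1.430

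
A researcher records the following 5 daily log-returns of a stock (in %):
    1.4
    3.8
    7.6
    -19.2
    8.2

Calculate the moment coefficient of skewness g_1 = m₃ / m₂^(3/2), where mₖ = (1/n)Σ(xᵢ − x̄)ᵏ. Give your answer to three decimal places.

-1.280

x̄ = (1.4 + 3.8 + 7.6 - 19.2 + 8.2) / 5 = 0.3600
deviations (xᵢ − x̄): 1.0400, 3.4400, 7.2400, -19.5600, 7.8400
Σ(xᵢ − x̄)² = 509.3920 ⇒ m₂ = 509.3920/5 = 101.87840
Σ(xᵢ − x̄)³ = -6580.3046 ⇒ m₃ = -6580.3046/5 = -1316.06093
m₂^(3/2) = 101.87840^(1.5) = 1028.30790
g_1 = m₃ / m₂^(3/2) = -1316.06093 / 1028.30790 ≈ -1.280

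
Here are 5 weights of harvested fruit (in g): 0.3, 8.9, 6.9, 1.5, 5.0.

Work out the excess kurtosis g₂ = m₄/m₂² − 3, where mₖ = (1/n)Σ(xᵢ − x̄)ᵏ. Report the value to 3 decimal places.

x̄ = 4.5200
Σ(xᵢ − x̄)² = 52.0080 ⇒ m₂ = 10.40160
Σ(xᵢ − x̄)⁴ = 800.5005 ⇒ m₄ = 160.10010
m₂² = 108.19328
g₂ = m₄/m₂² − 3 = 1.47976 − 3 ≈ -1.520

-1.520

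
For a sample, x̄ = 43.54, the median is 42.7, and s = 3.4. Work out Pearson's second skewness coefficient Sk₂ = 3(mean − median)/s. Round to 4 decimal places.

0.7412

Sk₂ = 3(43.54 − 42.7) / 3.4 = 3 × 0.8400 / 3.4
    = 2.5200 / 3.4 ≈ 0.7412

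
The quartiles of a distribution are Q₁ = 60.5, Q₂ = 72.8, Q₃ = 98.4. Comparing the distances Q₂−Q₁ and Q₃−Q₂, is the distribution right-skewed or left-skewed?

Q₂ − Q₁ = 12.3;  Q₃ − Q₂ = 25.6
Q₃ − Q₂ > Q₂ − Q₁ ⇒ the upper half is more spread out ⇒ right-skewed.

right-skewed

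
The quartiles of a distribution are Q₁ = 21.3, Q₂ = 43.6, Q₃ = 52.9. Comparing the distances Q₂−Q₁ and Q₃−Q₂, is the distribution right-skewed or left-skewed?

left-skewed

Q₂ − Q₁ = 22.3;  Q₃ − Q₂ = 9.3
Q₂ − Q₁ > Q₃ − Q₂ ⇒ the lower half is more spread out ⇒ left-skewed.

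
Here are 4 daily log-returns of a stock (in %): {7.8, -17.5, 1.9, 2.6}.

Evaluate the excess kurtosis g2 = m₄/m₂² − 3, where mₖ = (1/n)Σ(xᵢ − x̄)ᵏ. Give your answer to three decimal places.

x̄ = -1.3000
Σ(xᵢ − x̄)² = 370.7000 ⇒ m₂ = 92.67500
Σ(xᵢ − x̄)⁴ = 76068.4514 ⇒ m₄ = 19017.11285
m₂² = 8588.65563
g2 = m₄/m₂² − 3 = 2.21421 − 3 ≈ -0.786

-0.786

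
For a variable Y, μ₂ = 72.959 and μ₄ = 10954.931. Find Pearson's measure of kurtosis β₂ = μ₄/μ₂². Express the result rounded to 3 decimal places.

2.058

μ₂² = 72.959² = 5323.01568
μ₄/μ₂² = 10954.931 / 5323.01568 = 2.05803
β₂ ≈ 2.058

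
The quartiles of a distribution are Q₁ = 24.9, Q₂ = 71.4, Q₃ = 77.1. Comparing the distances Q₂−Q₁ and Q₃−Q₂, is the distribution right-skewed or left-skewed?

left-skewed

Q₂ − Q₁ = 46.5;  Q₃ − Q₂ = 5.7
Q₂ − Q₁ > Q₃ − Q₂ ⇒ the lower half is more spread out ⇒ left-skewed.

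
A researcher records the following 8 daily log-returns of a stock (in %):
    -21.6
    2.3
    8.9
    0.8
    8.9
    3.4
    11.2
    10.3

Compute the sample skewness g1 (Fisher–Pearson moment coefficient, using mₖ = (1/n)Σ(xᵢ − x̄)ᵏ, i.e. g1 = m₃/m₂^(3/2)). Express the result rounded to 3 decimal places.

x̄ = (-21.6 + 2.3 + 8.9 + 0.8 + 8.9 + 3.4 + 11.2 + 10.3) / 8 = 3.0250
deviations (xᵢ − x̄): -24.6250, -0.7250, 5.8750, -2.2250, 5.8750, 0.3750, 8.1750, 7.2750
Σ(xᵢ − x̄)² = 800.7950 ⇒ m₂ = 800.7950/8 = 100.09938
Σ(xᵢ − x̄)³ = -13606.7798 ⇒ m₃ = -13606.7798/8 = -1700.84747
m₂^(3/2) = 100.09938^(1.5) = 1001.49100
g1 = m₃ / m₂^(3/2) = -1700.84747 / 1001.49100 ≈ -1.698

-1.698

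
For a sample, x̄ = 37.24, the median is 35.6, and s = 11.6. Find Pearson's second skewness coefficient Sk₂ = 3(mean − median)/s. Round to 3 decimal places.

Sk₂ = 3(37.24 − 35.6) / 11.6 = 3 × 1.6400 / 11.6
    = 4.9200 / 11.6 ≈ 0.424

0.424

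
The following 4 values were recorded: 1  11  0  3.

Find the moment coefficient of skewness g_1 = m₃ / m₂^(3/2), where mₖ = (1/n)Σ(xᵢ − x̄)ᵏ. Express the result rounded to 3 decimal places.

x̄ = (1 + 11 + 0 + 3) / 4 = 3.7500
deviations (xᵢ − x̄): -2.7500, 7.2500, -3.7500, -0.7500
Σ(xᵢ − x̄)² = 74.7500 ⇒ m₂ = 74.7500/4 = 18.68750
Σ(xᵢ − x̄)³ = 307.1250 ⇒ m₃ = 307.1250/4 = 76.78125
m₂^(3/2) = 18.68750^(1.5) = 80.78427
g_1 = m₃ / m₂^(3/2) = 76.78125 / 80.78427 ≈ 0.950

0.950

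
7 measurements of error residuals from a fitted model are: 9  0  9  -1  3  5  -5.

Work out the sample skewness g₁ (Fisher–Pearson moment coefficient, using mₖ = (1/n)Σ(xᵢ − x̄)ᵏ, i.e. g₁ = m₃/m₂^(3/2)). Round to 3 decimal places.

-0.115

x̄ = (9 + 0 + 9 - 1 + 3 + 5 - 5) / 7 = 2.8571
deviations (xᵢ − x̄): 6.1429, -2.8571, 6.1429, -3.8571, 0.1429, 2.1429, -7.8571
Σ(xᵢ − x̄)² = 164.8571 ⇒ m₂ = 164.8571/7 = 23.55102
Σ(xᵢ − x̄)³ = -92.3265 ⇒ m₃ = -92.3265/7 = -13.18950
m₂^(3/2) = 23.55102^(1.5) = 114.29167
g₁ = m₃ / m₂^(3/2) = -13.18950 / 114.29167 ≈ -0.115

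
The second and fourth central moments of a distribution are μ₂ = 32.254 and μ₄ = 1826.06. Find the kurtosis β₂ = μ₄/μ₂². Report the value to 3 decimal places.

1.755

μ₂² = 32.254² = 1040.32052
μ₄/μ₂² = 1826.06 / 1040.32052 = 1.75529
β₂ ≈ 1.755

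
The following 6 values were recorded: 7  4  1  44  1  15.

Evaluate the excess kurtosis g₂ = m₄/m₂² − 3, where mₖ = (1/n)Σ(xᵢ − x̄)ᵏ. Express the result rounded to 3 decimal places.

x̄ = 12.0000
Σ(xᵢ − x̄)² = 1364.0000 ⇒ m₂ = 227.33333
Σ(xᵢ − x̄)⁴ = 1082660.0000 ⇒ m₄ = 180443.33333
m₂² = 51680.44444
g₂ = m₄/m₂² − 3 = 3.49152 − 3 ≈ 0.492

0.492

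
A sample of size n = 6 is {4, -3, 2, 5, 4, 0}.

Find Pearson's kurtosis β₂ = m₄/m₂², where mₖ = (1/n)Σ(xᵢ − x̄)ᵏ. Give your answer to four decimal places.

x̄ = 2.0000
Σ(xᵢ − x̄)² = 46.0000 ⇒ m₂ = 7.66667
Σ(xᵢ − x̄)⁴ = 754.0000 ⇒ m₄ = 125.66667
m₂² = 58.77778
β₂ = m₄/m₂² = 125.66667 / 58.77778 ≈ 2.1380

2.1380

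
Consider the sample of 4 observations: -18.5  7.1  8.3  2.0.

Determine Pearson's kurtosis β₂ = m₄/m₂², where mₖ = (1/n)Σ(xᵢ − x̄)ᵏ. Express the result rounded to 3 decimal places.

x̄ = -0.2750
Σ(xᵢ − x̄)² = 465.2475 ⇒ m₂ = 116.31188
Σ(xᵢ − x̄)⁴ = 118715.9177 ⇒ m₄ = 29678.97942
m₂² = 13528.45227
β₂ = m₄/m₂² = 29678.97942 / 13528.45227 ≈ 2.194

2.194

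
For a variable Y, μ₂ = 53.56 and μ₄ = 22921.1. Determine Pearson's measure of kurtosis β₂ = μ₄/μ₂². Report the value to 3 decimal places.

μ₂² = 53.56² = 2868.67360
μ₄/μ₂² = 22921.1 / 2868.67360 = 7.99014
β₂ ≈ 7.990

7.990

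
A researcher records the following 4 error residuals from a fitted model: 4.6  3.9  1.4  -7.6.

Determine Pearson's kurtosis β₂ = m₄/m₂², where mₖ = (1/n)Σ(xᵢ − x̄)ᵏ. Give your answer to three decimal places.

2.161

x̄ = 0.5750
Σ(xᵢ − x̄)² = 94.7675 ⇒ m₂ = 23.69187
Σ(xᵢ − x̄)⁴ = 4851.4828 ⇒ m₄ = 1212.87070
m₂² = 561.30494
β₂ = m₄/m₂² = 1212.87070 / 561.30494 ≈ 2.161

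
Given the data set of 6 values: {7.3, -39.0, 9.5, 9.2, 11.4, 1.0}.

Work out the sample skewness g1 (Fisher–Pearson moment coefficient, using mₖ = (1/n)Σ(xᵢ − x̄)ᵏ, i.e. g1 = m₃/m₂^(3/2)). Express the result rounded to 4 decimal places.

x̄ = (7.3 - 39.0 + 9.5 + 9.2 + 11.4 + 1.0) / 6 = -0.1000
deviations (xᵢ − x̄): 7.4000, -38.9000, 9.6000, 9.3000, 11.5000, 1.1000
Σ(xᵢ − x̄)² = 1880.0800 ⇒ m₂ = 1880.0800/6 = 313.34667
Σ(xᵢ − x̄)³ = -55247.3460 ⇒ m₃ = -55247.3460/6 = -9207.89100
m₂^(3/2) = 313.34667^(1.5) = 5546.73757
g1 = m₃ / m₂^(3/2) = -9207.89100 / 5546.73757 ≈ -1.6601

-1.6601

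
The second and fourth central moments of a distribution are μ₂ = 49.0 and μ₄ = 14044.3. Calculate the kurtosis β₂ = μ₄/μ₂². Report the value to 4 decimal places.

μ₂² = 49.0² = 2401.00000
μ₄/μ₂² = 14044.3 / 2401.00000 = 5.84935
β₂ ≈ 5.8494

5.8494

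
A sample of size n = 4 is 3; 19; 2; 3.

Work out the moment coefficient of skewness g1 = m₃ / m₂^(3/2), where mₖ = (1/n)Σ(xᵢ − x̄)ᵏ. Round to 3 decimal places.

x̄ = (3 + 19 + 2 + 3) / 4 = 6.7500
deviations (xᵢ − x̄): -3.7500, 12.2500, -4.7500, -3.7500
Σ(xᵢ − x̄)² = 200.7500 ⇒ m₂ = 200.7500/4 = 50.18750
Σ(xᵢ − x̄)³ = 1625.6250 ⇒ m₃ = 1625.6250/4 = 406.40625
m₂^(3/2) = 50.18750^(1.5) = 355.54399
g1 = m₃ / m₂^(3/2) = 406.40625 / 355.54399 ≈ 1.143

1.143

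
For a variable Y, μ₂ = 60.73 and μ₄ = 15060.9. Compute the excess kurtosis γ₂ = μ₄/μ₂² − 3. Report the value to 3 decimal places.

μ₂² = 60.73² = 3688.13290
μ₄/μ₂² = 15060.9 / 3688.13290 = 4.08361
γ₂ = 4.08361 − 3 ≈ 1.084

1.084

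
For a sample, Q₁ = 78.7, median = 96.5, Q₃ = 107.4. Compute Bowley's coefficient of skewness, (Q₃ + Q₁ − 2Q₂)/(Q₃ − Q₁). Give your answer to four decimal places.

numerator: Q₃ + Q₁ − 2Q₂ = 107.4 + 78.7 − 2×96.5 = -6.9000
denominator: Q₃ − Q₁ = 107.4 − 78.7 = 28.7000
Bowley skewness = -6.9000 / 28.7000 ≈ -0.2404

-0.2404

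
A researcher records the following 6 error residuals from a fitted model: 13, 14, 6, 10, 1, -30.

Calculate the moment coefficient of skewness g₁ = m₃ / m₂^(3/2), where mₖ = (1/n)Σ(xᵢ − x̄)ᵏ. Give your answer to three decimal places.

x̄ = (13 + 14 + 6 + 10 + 1 - 30) / 6 = 2.3333
deviations (xᵢ − x̄): 10.6667, 11.6667, 3.6667, 7.6667, -1.3333, -32.3333
Σ(xᵢ − x̄)² = 1369.3333 ⇒ m₂ = 1369.3333/6 = 228.22222
Σ(xᵢ − x̄)³ = -30503.5556 ⇒ m₃ = -30503.5556/6 = -5083.92593
m₂^(3/2) = 228.22222^(1.5) = 3447.75895
g₁ = m₃ / m₂^(3/2) = -5083.92593 / 3447.75895 ≈ -1.475

-1.475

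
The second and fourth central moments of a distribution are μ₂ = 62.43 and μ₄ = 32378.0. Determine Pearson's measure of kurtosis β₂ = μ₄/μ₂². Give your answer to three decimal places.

μ₂² = 62.43² = 3897.50490
μ₄/μ₂² = 32378.0 / 3897.50490 = 8.30737
β₂ ≈ 8.307

8.307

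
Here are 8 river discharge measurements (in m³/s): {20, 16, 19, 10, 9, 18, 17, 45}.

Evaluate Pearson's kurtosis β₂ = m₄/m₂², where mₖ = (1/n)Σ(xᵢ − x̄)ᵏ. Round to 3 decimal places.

x̄ = 19.2500
Σ(xᵢ − x̄)² = 871.5000 ⇒ m₂ = 108.93750
Σ(xᵢ − x̄)⁴ = 458150.9063 ⇒ m₄ = 57268.86328
m₂² = 11867.37891
β₂ = m₄/m₂² = 57268.86328 / 11867.37891 ≈ 4.826

4.826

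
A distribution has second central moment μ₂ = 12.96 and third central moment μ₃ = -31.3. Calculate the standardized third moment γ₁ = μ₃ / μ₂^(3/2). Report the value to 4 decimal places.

-0.6709

σ = √μ₂ = √12.96 = 3.60000
σ³ = μ₂^(3/2) = 46.65600
γ₁ = μ₃/σ³ = -31.3 / 46.65600 ≈ -0.6709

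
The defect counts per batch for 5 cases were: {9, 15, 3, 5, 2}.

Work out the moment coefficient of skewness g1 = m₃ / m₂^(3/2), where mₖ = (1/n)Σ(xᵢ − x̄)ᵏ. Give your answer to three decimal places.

x̄ = (9 + 15 + 3 + 5 + 2) / 5 = 6.8000
deviations (xᵢ − x̄): 2.2000, 8.2000, -3.8000, -1.8000, -4.8000
Σ(xᵢ − x̄)² = 112.8000 ⇒ m₂ = 112.8000/5 = 22.56000
Σ(xᵢ − x̄)³ = 390.7200 ⇒ m₃ = 390.7200/5 = 78.14400
m₂^(3/2) = 22.56000^(1.5) = 107.15406
g1 = m₃ / m₂^(3/2) = 78.14400 / 107.15406 ≈ 0.729

0.729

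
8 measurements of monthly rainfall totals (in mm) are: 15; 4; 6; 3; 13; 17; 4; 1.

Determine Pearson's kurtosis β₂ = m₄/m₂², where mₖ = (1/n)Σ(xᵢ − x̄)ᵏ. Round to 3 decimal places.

1.535

x̄ = 7.8750
Σ(xᵢ − x̄)² = 264.8750 ⇒ m₂ = 33.10938
Σ(xᵢ − x̄)⁴ = 13462.3379 ⇒ m₄ = 1682.79224
m₂² = 1096.23071
β₂ = m₄/m₂² = 1682.79224 / 1096.23071 ≈ 1.535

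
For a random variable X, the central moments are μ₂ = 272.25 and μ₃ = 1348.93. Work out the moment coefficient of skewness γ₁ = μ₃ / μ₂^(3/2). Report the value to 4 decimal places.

0.3003

σ = √μ₂ = √272.25 = 16.50000
σ³ = μ₂^(3/2) = 4492.12500
γ₁ = μ₃/σ³ = 1348.93 / 4492.12500 ≈ 0.3003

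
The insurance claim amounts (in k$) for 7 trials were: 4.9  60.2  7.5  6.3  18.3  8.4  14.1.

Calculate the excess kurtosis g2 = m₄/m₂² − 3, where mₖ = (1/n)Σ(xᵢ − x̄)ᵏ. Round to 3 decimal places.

x̄ = 17.1000
Σ(xᵢ − x̄)² = 2301.3800 ⇒ m₂ = 328.76857
Σ(xᵢ − x̄)⁴ = 3500778.6626 ⇒ m₄ = 500111.23751
m₂² = 108088.77356
g2 = m₄/m₂² − 3 = 4.62686 − 3 ≈ 1.627

1.627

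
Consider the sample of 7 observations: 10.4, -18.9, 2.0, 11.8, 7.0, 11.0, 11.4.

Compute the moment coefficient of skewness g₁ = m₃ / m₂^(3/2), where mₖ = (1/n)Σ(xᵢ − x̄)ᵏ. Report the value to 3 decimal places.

-1.671

x̄ = (10.4 - 18.9 + 2.0 + 11.8 + 7.0 + 11.0 + 11.4) / 7 = 4.9571
deviations (xᵢ − x̄): 5.4429, -23.8571, -2.9571, 6.8429, 2.0429, 6.0429, 6.4429
Σ(xᵢ − x̄)² = 736.5571 ⇒ m₂ = 736.5571/7 = 105.22245
Σ(xᵢ − x̄)³ = -12626.1782 ⇒ m₃ = -12626.1782/7 = -1803.73975
m₂^(3/2) = 105.22245^(1.5) = 1079.35078
g₁ = m₃ / m₂^(3/2) = -1803.73975 / 1079.35078 ≈ -1.671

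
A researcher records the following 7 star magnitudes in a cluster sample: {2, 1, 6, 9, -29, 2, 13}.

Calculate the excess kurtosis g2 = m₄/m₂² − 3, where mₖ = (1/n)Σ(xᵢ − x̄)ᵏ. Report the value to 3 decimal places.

1.327

x̄ = 0.5714
Σ(xᵢ − x̄)² = 1133.7143 ⇒ m₂ = 161.95918
Σ(xᵢ − x̄)⁴ = 794481.1079 ⇒ m₄ = 113497.30112
m₂² = 26230.77718
g2 = m₄/m₂² − 3 = 4.32688 − 3 ≈ 1.327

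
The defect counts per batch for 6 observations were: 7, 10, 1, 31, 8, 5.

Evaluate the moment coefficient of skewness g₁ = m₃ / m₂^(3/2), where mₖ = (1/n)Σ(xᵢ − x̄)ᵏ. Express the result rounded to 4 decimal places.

x̄ = (7 + 10 + 1 + 31 + 8 + 5) / 6 = 10.3333
deviations (xᵢ − x̄): -3.3333, -0.3333, -9.3333, 20.6667, -2.3333, -5.3333
Σ(xᵢ − x̄)² = 559.3333 ⇒ m₂ = 559.3333/6 = 93.22222
Σ(xᵢ − x̄)³ = 7812.4444 ⇒ m₃ = 7812.4444/6 = 1302.07407
m₂^(3/2) = 93.22222^(1.5) = 900.07599
g₁ = m₃ / m₂^(3/2) = 1302.07407 / 900.07599 ≈ 1.4466

1.4466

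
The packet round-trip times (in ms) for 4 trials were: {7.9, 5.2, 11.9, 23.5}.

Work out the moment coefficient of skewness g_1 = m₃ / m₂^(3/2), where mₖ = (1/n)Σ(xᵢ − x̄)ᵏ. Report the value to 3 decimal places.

x̄ = (7.9 + 5.2 + 11.9 + 23.5) / 4 = 12.1250
deviations (xᵢ − x̄): -4.2250, -6.9250, -0.2250, 11.3750
Σ(xᵢ − x̄)² = 195.2475 ⇒ m₂ = 195.2475/4 = 48.81188
Σ(xᵢ − x̄)³ = 1064.2954 ⇒ m₃ = 1064.2954/4 = 266.07384
m₂^(3/2) = 48.81188^(1.5) = 341.02658
g_1 = m₃ / m₂^(3/2) = 266.07384 / 341.02658 ≈ 0.780

0.780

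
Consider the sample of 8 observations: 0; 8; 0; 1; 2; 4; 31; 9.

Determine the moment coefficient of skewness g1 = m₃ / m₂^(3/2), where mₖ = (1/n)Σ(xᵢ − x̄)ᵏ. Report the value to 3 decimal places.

x̄ = (0 + 8 + 0 + 1 + 2 + 4 + 31 + 9) / 8 = 6.8750
deviations (xᵢ − x̄): -6.8750, 1.1250, -6.8750, -5.8750, -4.8750, -2.8750, 24.1250, 2.1250
Σ(xᵢ − x̄)² = 748.8750 ⇒ m₂ = 748.8750/8 = 93.60938
Σ(xᵢ − x̄)³ = 13059.8438 ⇒ m₃ = 13059.8438/8 = 1632.48047
m₂^(3/2) = 93.60938^(1.5) = 905.68884
g1 = m₃ / m₂^(3/2) = 1632.48047 / 905.68884 ≈ 1.802

1.802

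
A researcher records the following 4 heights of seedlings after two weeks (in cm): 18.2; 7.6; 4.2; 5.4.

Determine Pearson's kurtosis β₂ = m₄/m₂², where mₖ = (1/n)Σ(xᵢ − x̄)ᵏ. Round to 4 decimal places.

x̄ = 8.8500
Σ(xᵢ − x̄)² = 122.5100 ⇒ m₂ = 30.62750
Σ(xᵢ − x̄)⁴ = 8254.3369 ⇒ m₄ = 2063.58423
m₂² = 938.04376
β₂ = m₄/m₂² = 2063.58423 / 938.04376 ≈ 2.1999

2.1999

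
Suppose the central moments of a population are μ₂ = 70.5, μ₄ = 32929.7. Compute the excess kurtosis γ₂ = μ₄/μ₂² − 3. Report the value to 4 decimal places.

3.6254

μ₂² = 70.5² = 4970.25000
μ₄/μ₂² = 32929.7 / 4970.25000 = 6.62536
γ₂ = 6.62536 − 3 ≈ 3.6254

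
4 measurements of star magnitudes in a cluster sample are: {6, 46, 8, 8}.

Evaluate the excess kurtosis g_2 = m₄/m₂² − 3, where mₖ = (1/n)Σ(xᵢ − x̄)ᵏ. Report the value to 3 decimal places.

x̄ = 17.0000
Σ(xᵢ − x̄)² = 1124.0000 ⇒ m₂ = 281.00000
Σ(xᵢ − x̄)⁴ = 735044.0000 ⇒ m₄ = 183761.00000
m₂² = 78961.00000
g_2 = m₄/m₂² − 3 = 2.32724 − 3 ≈ -0.673

-0.673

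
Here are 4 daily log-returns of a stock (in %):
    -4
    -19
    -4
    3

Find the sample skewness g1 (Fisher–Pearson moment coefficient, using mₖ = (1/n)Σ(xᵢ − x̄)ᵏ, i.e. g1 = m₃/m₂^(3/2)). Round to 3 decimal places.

x̄ = (-4 - 19 - 4 + 3) / 4 = -6.0000
deviations (xᵢ − x̄): 2.0000, -13.0000, 2.0000, 9.0000
Σ(xᵢ − x̄)² = 258.0000 ⇒ m₂ = 258.0000/4 = 64.50000
Σ(xᵢ − x̄)³ = -1452.0000 ⇒ m₃ = -1452.0000/4 = -363.00000
m₂^(3/2) = 64.50000^(1.5) = 518.01170
g1 = m₃ / m₂^(3/2) = -363.00000 / 518.01170 ≈ -0.701

-0.701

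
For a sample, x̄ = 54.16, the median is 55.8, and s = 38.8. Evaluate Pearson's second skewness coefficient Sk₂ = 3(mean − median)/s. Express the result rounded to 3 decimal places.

-0.127

Sk₂ = 3(54.16 − 55.8) / 38.8 = 3 × -1.6400 / 38.8
    = -4.9200 / 38.8 ≈ -0.127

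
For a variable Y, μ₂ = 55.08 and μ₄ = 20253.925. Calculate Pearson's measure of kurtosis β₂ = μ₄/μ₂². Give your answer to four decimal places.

μ₂² = 55.08² = 3033.80640
μ₄/μ₂² = 20253.925 / 3033.80640 = 6.67608
β₂ ≈ 6.6761

6.6761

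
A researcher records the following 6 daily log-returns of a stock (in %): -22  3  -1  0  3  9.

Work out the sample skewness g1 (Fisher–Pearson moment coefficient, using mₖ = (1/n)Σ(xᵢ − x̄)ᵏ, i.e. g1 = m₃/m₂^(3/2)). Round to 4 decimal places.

x̄ = (-22 + 3 - 1 + 0 + 3 + 9) / 6 = -1.3333
deviations (xᵢ − x̄): -20.6667, 4.3333, 0.3333, 1.3333, 4.3333, 10.3333
Σ(xᵢ − x̄)² = 573.3333 ⇒ m₂ = 573.3333/6 = 95.55556
Σ(xᵢ − x̄)³ = -7558.4444 ⇒ m₃ = -7558.4444/6 = -1259.74074
m₂^(3/2) = 95.55556^(1.5) = 934.07965
g1 = m₃ / m₂^(3/2) = -1259.74074 / 934.07965 ≈ -1.3486

-1.3486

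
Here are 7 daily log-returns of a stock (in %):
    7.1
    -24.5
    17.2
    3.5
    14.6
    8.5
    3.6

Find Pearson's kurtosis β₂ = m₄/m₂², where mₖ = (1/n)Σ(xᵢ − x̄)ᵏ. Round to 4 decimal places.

x̄ = 4.2857
Σ(xᵢ − x̄)² = 1128.5486 ⇒ m₂ = 161.22122
Σ(xᵢ − x̄)⁴ = 726118.2840 ⇒ m₄ = 103731.18342
m₂² = 25992.28323
β₂ = m₄/m₂² = 103731.18342 / 25992.28323 ≈ 3.9908

3.9908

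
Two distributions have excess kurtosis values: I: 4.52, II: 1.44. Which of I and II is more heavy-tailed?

I

Higher excess kurtosis ⇒ heavier tails relative to the normal distribution.
4.52 vs 1.44: the larger is 4.52, so I has heavier tails.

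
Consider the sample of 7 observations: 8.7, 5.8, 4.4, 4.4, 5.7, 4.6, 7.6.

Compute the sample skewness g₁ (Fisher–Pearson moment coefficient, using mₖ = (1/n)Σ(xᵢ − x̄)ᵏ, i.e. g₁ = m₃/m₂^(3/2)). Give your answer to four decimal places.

0.7054

x̄ = (8.7 + 5.8 + 4.4 + 4.4 + 5.7 + 4.6 + 7.6) / 7 = 5.8857
deviations (xᵢ − x̄): 2.8143, -0.0857, -1.4857, -1.4857, -0.1857, -1.2857, 1.7143
Σ(xᵢ − x̄)² = 16.9686 ⇒ m₂ = 16.9686/7 = 2.42408
Σ(xᵢ − x̄)³ = 18.6362 ⇒ m₃ = 18.6362/7 = 2.66232
m₂^(3/2) = 2.42408^(1.5) = 3.77416
g₁ = m₃ / m₂^(3/2) = 2.66232 / 3.77416 ≈ 0.7054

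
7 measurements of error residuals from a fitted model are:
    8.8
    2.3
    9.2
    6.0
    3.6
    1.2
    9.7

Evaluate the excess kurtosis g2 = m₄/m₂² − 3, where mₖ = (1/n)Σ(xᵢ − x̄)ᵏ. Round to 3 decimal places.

x̄ = 5.8286
Σ(xᵢ − x̄)² = 74.0543 ⇒ m₂ = 10.57918
Σ(xᵢ − x̄)⁴ = 1070.4589 ⇒ m₄ = 152.92270
m₂² = 111.91913
g2 = m₄/m₂² − 3 = 1.36637 − 3 ≈ -1.634

-1.634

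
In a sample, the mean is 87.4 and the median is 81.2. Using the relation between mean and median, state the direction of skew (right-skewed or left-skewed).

right-skewed

mean − median = 87.4 − 81.2 = 6.2
mean > median ⇒ the longer tail is on the right ⇒ right-skewed (positively skewed).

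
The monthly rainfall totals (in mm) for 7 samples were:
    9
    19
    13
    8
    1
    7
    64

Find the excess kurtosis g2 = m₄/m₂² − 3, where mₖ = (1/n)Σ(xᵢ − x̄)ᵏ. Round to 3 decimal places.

1.563

x̄ = 17.2857
Σ(xᵢ − x̄)² = 2729.4286 ⇒ m₂ = 389.91837
Σ(xᵢ − x̄)⁴ = 4856134.4315 ⇒ m₄ = 693733.49021
m₂² = 152036.33319
g2 = m₄/m₂² − 3 = 4.56295 − 3 ≈ 1.563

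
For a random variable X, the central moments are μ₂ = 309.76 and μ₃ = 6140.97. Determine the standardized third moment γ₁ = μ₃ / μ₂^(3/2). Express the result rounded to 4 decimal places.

1.1264

σ = √μ₂ = √309.76 = 17.60000
σ³ = μ₂^(3/2) = 5451.77600
γ₁ = μ₃/σ³ = 6140.97 / 5451.77600 ≈ 1.1264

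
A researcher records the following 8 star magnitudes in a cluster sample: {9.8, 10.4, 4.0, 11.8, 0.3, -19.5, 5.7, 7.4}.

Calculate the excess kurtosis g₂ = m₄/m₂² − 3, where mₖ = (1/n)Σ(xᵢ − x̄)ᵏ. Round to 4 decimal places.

1.6825

x̄ = 3.7375
Σ(xᵢ − x̄)² = 715.2788 ⇒ m₂ = 89.40984
Σ(xᵢ − x̄)⁴ = 299461.0500 ⇒ m₄ = 37432.63125
m₂² = 7994.12016
g₂ = m₄/m₂² − 3 = 4.68252 − 3 ≈ 1.6825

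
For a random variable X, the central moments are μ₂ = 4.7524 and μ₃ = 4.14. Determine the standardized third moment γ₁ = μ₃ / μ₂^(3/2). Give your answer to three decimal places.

σ = √μ₂ = √4.7524 = 2.18000
σ³ = μ₂^(3/2) = 10.36023
γ₁ = μ₃/σ³ = 4.14 / 10.36023 ≈ 0.400

0.400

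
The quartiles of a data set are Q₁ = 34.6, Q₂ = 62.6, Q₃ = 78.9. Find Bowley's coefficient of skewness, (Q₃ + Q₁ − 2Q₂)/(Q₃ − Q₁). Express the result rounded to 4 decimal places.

-0.2641

numerator: Q₃ + Q₁ − 2Q₂ = 78.9 + 34.6 − 2×62.6 = -11.7000
denominator: Q₃ − Q₁ = 78.9 − 34.6 = 44.3000
Bowley skewness = -11.7000 / 44.3000 ≈ -0.2641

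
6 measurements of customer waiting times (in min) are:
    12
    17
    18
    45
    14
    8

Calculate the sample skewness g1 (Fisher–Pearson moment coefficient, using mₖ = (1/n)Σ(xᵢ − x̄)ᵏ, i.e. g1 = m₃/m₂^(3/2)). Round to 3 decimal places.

x̄ = (12 + 17 + 18 + 45 + 14 + 8) / 6 = 19.0000
deviations (xᵢ − x̄): -7.0000, -2.0000, -1.0000, 26.0000, -5.0000, -11.0000
Σ(xᵢ − x̄)² = 876.0000 ⇒ m₂ = 876.0000/6 = 146.00000
Σ(xᵢ − x̄)³ = 15768.0000 ⇒ m₃ = 15768.0000/6 = 2628.00000
m₂^(3/2) = 146.00000^(1.5) = 1764.12471
g1 = m₃ / m₂^(3/2) = 2628.00000 / 1764.12471 ≈ 1.490

1.490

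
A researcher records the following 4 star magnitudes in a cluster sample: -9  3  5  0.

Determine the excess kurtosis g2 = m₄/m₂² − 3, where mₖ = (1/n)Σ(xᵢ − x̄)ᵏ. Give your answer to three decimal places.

-0.955

x̄ = -0.2500
Σ(xᵢ − x̄)² = 114.7500 ⇒ m₂ = 28.68750
Σ(xᵢ − x̄)⁴ = 6733.0781 ⇒ m₄ = 1683.26953
m₂² = 822.97266
g2 = m₄/m₂² − 3 = 2.04535 − 3 ≈ -0.955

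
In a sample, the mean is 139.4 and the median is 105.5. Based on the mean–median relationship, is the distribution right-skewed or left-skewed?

mean − median = 139.4 − 105.5 = 33.9
mean > median ⇒ the longer tail is on the right ⇒ right-skewed (positively skewed).

right-skewed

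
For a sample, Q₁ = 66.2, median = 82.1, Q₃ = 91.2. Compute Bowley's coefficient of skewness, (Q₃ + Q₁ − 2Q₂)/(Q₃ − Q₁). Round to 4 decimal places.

-0.2720

numerator: Q₃ + Q₁ − 2Q₂ = 91.2 + 66.2 − 2×82.1 = -6.8000
denominator: Q₃ − Q₁ = 91.2 − 66.2 = 25.0000
Bowley skewness = -6.8000 / 25.0000 ≈ -0.2720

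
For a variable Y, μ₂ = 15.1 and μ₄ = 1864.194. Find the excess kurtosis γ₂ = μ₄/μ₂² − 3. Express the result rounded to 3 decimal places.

5.176

μ₂² = 15.1² = 228.01000
μ₄/μ₂² = 1864.194 / 228.01000 = 8.17593
γ₂ = 8.17593 − 3 ≈ 5.176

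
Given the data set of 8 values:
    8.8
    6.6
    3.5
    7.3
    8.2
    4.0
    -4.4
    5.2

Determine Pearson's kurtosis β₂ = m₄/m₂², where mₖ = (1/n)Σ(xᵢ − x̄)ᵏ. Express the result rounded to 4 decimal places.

4.0915

x̄ = 4.9000
Σ(xᵢ − x̄)² = 124.1000 ⇒ m₂ = 15.51250
Σ(xᵢ − x̄)⁴ = 7876.4918 ⇒ m₄ = 984.56148
m₂² = 240.63766
β₂ = m₄/m₂² = 984.56148 / 240.63766 ≈ 4.0915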